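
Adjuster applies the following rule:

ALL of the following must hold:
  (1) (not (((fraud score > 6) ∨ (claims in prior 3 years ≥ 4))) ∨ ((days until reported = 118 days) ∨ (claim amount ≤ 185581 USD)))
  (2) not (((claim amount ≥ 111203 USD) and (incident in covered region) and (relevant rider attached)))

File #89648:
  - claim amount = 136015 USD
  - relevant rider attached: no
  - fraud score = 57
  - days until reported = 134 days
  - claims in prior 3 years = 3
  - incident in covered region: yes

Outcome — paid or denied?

Paid

Atomic conditions:
  fraud score > 6: 57 > 6 is true
  claims in prior 3 years ≥ 4: 3 ≥ 4 is false
  days until reported = 118 days: 134 == 118 is false
  claim amount ≤ 185581 USD: 136015 ≤ 185581 is true
  claim amount ≥ 111203 USD: 136015 ≥ 111203 is true
  incident in covered region: yes → true
  relevant rider attached: no → false
Combine:
[1.1.1] true OR false = true
[1.1] NOT true = false
[1.2] false OR true = true
[1] false OR true = true
[2.1] true AND true AND false = false
[2] NOT false = true
[root] true AND true = true
Overall: true → paid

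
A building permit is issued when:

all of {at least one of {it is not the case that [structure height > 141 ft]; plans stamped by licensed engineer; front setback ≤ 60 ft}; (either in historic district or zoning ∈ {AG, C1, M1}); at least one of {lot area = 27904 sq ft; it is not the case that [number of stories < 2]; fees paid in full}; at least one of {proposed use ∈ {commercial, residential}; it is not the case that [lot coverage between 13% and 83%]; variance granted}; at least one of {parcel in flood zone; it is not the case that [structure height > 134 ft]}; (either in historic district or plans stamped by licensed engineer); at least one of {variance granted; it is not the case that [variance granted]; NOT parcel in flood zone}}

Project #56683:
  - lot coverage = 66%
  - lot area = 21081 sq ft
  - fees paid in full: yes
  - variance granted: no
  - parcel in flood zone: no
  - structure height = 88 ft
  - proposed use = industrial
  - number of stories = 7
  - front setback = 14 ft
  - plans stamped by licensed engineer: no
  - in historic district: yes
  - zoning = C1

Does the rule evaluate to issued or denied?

Denied

Atomic conditions:
  structure height > 141 ft: 88 > 141 is false
  plans stamped by licensed engineer: no → false
  front setback ≤ 60 ft: 14 ≤ 60 is true
  in historic district: yes → true
  zoning ∈ {AG, C1, M1}: C1 is in the set → true
  lot area = 27904 sq ft: 21081 == 27904 is false
  number of stories < 2: 7 < 2 is false
  fees paid in full: yes → true
  proposed use ∈ {commercial, residential}: industrial is not in the set → false
  lot coverage between 13% and 83%: 66 in [13, 83] is true
  variance granted: no → false
  parcel in flood zone: no → false
  structure height > 134 ft: 88 > 134 is false
  NOT parcel in flood zone: no → true
Combine:
[1.1] NOT false = true
[1] true OR false OR true = true
[2] true OR true = true
[3.2] NOT false = true
[3] false OR true OR true = true
[4.2] NOT true = false
[4] false OR false OR false = false
[5.2] NOT false = true
[5] false OR true = true
[6] true OR false = true
[7.2] NOT false = true
[7] false OR true OR true = true
[root] true AND true AND true AND false AND true AND true AND true = false
Overall: false → denied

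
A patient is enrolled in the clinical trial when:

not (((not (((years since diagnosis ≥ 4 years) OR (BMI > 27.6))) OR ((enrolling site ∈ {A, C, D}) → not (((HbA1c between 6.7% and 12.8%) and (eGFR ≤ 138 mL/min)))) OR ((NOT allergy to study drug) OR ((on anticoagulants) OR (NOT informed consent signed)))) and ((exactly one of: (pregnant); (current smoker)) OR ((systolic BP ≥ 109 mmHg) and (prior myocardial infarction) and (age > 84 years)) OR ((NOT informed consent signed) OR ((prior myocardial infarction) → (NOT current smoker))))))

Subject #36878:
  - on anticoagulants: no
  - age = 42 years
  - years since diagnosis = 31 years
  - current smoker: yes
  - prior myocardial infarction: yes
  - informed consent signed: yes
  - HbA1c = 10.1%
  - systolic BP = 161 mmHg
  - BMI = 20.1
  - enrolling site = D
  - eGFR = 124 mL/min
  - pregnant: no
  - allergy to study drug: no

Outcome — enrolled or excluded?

Excluded

Atomic conditions:
  years since diagnosis ≥ 4 years: 31 ≥ 4 is true
  BMI > 27.6: 20.1 > 27.6 is false
  enrolling site ∈ {A, C, D}: D is in the set → true
  HbA1c between 6.7% and 12.8%: 10.1 in [6.7, 12.8] is true
  eGFR ≤ 138 mL/min: 124 ≤ 138 is true
  NOT allergy to study drug: no → true
  on anticoagulants: no → false
  NOT informed consent signed: yes → false
  pregnant: no → false
  current smoker: yes → true
  systolic BP ≥ 109 mmHg: 161 ≥ 109 is true
  prior myocardial infarction: yes → true
  age > 84 years: 42 > 84 is false
  NOT current smoker: yes → false
Combine:
[1.1.1.1] true OR false = true
[1.1.1] NOT true = false
[1.1.2.2.1] true AND true = true
[1.1.2.2] NOT true = false
[1.1.2] true → false = false
[1.1.3.2] false OR false = false
[1.1.3] true OR false = true
[1.1] false OR false OR true = true
[1.2.1] exactly-one(false, true) = true
[1.2.2] true AND true AND false = false
[1.2.3.2] true → false = false
[1.2.3] false OR false = false
[1.2] true OR false OR false = true
[1] true AND true = true
[root] NOT true = false
Overall: false → excluded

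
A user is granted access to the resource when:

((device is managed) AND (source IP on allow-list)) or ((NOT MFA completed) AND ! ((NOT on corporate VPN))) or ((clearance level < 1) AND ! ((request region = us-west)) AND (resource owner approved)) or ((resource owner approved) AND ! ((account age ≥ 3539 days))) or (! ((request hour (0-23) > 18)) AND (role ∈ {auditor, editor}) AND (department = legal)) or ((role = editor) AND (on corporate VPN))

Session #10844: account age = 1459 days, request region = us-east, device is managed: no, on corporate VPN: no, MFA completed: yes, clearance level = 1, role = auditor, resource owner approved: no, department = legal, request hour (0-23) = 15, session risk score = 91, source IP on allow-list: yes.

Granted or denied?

Granted

Atomic conditions:
  device is managed: no → false
  source IP on allow-list: yes → true
  NOT MFA completed: yes → false
  NOT on corporate VPN: no → true
  clearance level < 1: 1 < 1 is false
  request region = us-west: us-east == us-west is false
  resource owner approved: no → false
  account age ≥ 3539 days: 1459 ≥ 3539 is false
  request hour (0-23) > 18: 15 > 18 is false
  role ∈ {auditor, editor}: auditor is in the set → true
  department = legal: legal == legal is true
  role = editor: auditor == editor is false
  on corporate VPN: no → false
Combine:
[1] false AND true = false
[2.2] NOT true = false
[2] false AND false = false
[3.2] NOT false = true
[3] false AND true AND false = false
[4.2] NOT false = true
[4] false AND true = false
[5.1] NOT false = true
[5] true AND true AND true = true
[6] false AND false = false
[root] false OR false OR false OR false OR true OR false = true
Overall: true → granted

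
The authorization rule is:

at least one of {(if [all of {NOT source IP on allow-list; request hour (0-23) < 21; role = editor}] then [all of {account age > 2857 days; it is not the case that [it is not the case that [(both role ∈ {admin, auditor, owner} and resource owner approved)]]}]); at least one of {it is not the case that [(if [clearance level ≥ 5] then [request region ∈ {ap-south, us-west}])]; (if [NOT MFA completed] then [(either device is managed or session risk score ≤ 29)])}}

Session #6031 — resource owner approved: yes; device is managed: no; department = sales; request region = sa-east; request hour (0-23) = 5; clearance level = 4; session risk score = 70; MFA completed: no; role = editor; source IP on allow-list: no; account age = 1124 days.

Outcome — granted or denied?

Atomic conditions:
  NOT source IP on allow-list: no → true
  request hour (0-23) < 21: 5 < 21 is true
  role = editor: editor == editor is true
  account age > 2857 days: 1124 > 2857 is false
  role ∈ {admin, auditor, owner}: editor is not in the set → false
  resource owner approved: yes → true
  clearance level ≥ 5: 4 ≥ 5 is false
  request region ∈ {ap-south, us-west}: sa-east is not in the set → false
  NOT MFA completed: no → true
  device is managed: no → false
  session risk score ≤ 29: 70 ≤ 29 is false
Combine:
[1.1] true AND true AND true = true
[1.2.2.1.1] false AND true = false
[1.2.2.1] NOT false = true
[1.2.2] NOT true = false
[1.2] false AND false = false
[1] true → false = false
[2.1.1] false → false (antecedent false ⇒ implication holds) = true
[2.1] NOT true = false
[2.2.2] false OR false = false
[2.2] true → false = false
[2] false OR false = false
[root] false OR false = false
Overall: false → denied

Denied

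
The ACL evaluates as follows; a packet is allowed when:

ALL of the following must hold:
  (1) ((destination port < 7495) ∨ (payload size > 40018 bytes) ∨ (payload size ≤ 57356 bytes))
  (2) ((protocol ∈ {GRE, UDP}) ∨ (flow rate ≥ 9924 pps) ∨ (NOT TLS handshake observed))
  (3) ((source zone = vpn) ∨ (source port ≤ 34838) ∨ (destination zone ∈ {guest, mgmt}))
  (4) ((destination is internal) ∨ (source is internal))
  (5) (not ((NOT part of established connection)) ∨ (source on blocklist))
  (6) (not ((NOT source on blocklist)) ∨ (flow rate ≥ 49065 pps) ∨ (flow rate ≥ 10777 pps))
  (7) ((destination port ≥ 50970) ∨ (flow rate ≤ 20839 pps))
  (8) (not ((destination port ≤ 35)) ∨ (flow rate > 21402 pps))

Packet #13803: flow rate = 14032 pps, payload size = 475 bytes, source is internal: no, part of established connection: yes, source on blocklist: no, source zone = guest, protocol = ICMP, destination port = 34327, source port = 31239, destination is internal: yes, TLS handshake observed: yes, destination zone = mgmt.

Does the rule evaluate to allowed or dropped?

Allowed

Atomic conditions:
  destination port < 7495: 34327 < 7495 is false
  payload size > 40018 bytes: 475 > 40018 is false
  payload size ≤ 57356 bytes: 475 ≤ 57356 is true
  protocol ∈ {GRE, UDP}: ICMP is not in the set → false
  flow rate ≥ 9924 pps: 14032 ≥ 9924 is true
  NOT TLS handshake observed: yes → false
  source zone = vpn: guest == vpn is false
  source port ≤ 34838: 31239 ≤ 34838 is true
  destination zone ∈ {guest, mgmt}: mgmt is in the set → true
  destination is internal: yes → true
  source is internal: no → false
  NOT part of established connection: yes → false
  source on blocklist: no → false
  NOT source on blocklist: no → true
  flow rate ≥ 49065 pps: 14032 ≥ 49065 is false
  flow rate ≥ 10777 pps: 14032 ≥ 10777 is true
  destination port ≥ 50970: 34327 ≥ 50970 is false
  flow rate ≤ 20839 pps: 14032 ≤ 20839 is true
  destination port ≤ 35: 34327 ≤ 35 is false
  flow rate > 21402 pps: 14032 > 21402 is false
Combine:
[1] false OR false OR true = true
[2] false OR true OR false = true
[3] false OR true OR true = true
[4] true OR false = true
[5.1] NOT false = true
[5] true OR false = true
[6.1] NOT true = false
[6] false OR false OR true = true
[7] false OR true = true
[8.1] NOT false = true
[8] true OR false = true
[root] true AND true AND true AND true AND true AND true AND true AND true = true
Overall: true → allowed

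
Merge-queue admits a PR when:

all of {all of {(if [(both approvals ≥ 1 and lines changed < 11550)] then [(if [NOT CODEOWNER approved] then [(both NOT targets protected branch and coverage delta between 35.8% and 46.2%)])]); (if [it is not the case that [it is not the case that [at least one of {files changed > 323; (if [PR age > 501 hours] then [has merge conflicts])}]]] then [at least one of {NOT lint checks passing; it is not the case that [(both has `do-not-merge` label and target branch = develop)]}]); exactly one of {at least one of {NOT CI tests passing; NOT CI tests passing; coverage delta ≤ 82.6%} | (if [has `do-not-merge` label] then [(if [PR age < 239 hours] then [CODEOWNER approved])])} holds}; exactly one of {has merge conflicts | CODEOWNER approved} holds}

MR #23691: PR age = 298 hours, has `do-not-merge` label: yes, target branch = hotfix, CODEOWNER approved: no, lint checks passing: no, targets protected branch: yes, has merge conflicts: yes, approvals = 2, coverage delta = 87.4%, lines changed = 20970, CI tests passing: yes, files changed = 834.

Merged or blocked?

Merged

Atomic conditions:
  approvals ≥ 1: 2 ≥ 1 is true
  lines changed < 11550: 20970 < 11550 is false
  NOT CODEOWNER approved: no → true
  NOT targets protected branch: yes → false
  coverage delta between 35.8% and 46.2%: 87.4 in [35.8, 46.2] is false
  files changed > 323: 834 > 323 is true
  PR age > 501 hours: 298 > 501 is false
  has merge conflicts: yes → true
  NOT lint checks passing: no → true
  has `do-not-merge` label: yes → true
  target branch = develop: hotfix == develop is false
  NOT CI tests passing: yes → false
  coverage delta ≤ 82.6%: 87.4 ≤ 82.6 is false
  PR age < 239 hours: 298 < 239 is false
  CODEOWNER approved: no → false
Combine:
[1.1.1] true AND false = false
[1.1.2.2] false AND false = false
[1.1.2] true → false = false
[1.1] false → false (antecedent false ⇒ implication holds) = true
[1.2.1.1.1.2] false → true (antecedent false ⇒ implication holds) = true
[1.2.1.1.1] true OR true = true
[1.2.1.1] NOT true = false
[1.2.1] NOT false = true
[1.2.2.2.1] true AND false = false
[1.2.2.2] NOT false = true
[1.2.2] true OR true = true
[1.2] true → true = true
[1.3.1] false OR false OR false = false
[1.3.2.2] false → false (antecedent false ⇒ implication holds) = true
[1.3.2] true → true = true
[1.3] exactly-one(false, true) = true
[1] true AND true AND true = true
[2] exactly-one(true, false) = true
[root] true AND true = true
Overall: true → merged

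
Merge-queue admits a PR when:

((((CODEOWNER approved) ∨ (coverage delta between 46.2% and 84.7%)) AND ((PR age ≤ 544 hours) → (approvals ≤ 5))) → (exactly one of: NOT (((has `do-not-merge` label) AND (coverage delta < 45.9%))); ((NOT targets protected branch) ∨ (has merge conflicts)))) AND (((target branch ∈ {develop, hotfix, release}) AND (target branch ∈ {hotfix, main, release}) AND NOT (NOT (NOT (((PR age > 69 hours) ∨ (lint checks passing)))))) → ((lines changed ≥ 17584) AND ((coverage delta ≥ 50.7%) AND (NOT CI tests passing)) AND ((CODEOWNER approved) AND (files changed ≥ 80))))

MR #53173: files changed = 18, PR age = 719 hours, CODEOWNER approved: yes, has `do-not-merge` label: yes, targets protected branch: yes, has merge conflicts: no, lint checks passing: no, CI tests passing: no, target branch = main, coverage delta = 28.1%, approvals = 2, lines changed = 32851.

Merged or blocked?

Blocked

Atomic conditions:
  CODEOWNER approved: yes → true
  coverage delta between 46.2% and 84.7%: 28.1 in [46.2, 84.7] is false
  PR age ≤ 544 hours: 719 ≤ 544 is false
  approvals ≤ 5: 2 ≤ 5 is true
  has `do-not-merge` label: yes → true
  coverage delta < 45.9%: 28.1 < 45.9 is true
  NOT targets protected branch: yes → false
  has merge conflicts: no → false
  target branch ∈ {develop, hotfix, release}: main is not in the set → false
  target branch ∈ {hotfix, main, release}: main is in the set → true
  PR age > 69 hours: 719 > 69 is true
  lint checks passing: no → false
  lines changed ≥ 17584: 32851 ≥ 17584 is true
  coverage delta ≥ 50.7%: 28.1 ≥ 50.7 is false
  NOT CI tests passing: no → true
  files changed ≥ 80: 18 ≥ 80 is false
Combine:
[1.1.1] true OR false = true
[1.1.2] false → true (antecedent false ⇒ implication holds) = true
[1.1] true AND true = true
[1.2.1.1] true AND true = true
[1.2.1] NOT true = false
[1.2.2] false OR false = false
[1.2] exactly-one(false, false) = false
[1] true → false = false
[2.1.3.1.1.1] true OR false = true
[2.1.3.1.1] NOT true = false
[2.1.3.1] NOT false = true
[2.1.3] NOT true = false
[2.1] false AND true AND false = false
[2.2.2] false AND true = false
[2.2.3] true AND false = false
[2.2] true AND false AND false = false
[2] false → false (antecedent false ⇒ implication holds) = true
[root] false AND true = false
Overall: false → blocked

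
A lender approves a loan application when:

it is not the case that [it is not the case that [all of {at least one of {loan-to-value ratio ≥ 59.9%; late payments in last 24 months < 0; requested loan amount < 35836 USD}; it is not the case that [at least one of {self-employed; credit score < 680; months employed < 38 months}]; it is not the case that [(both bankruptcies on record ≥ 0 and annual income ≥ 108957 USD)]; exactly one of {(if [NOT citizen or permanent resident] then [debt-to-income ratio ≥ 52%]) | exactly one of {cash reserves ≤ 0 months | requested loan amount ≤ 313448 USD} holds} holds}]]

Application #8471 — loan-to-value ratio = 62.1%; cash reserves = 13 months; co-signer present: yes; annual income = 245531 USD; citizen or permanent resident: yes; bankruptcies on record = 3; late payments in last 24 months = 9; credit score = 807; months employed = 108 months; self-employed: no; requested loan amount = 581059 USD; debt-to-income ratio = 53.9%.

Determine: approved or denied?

Atomic conditions:
  loan-to-value ratio ≥ 59.9%: 62.1 ≥ 59.9 is true
  late payments in last 24 months < 0: 9 < 0 is false
  requested loan amount < 35836 USD: 581059 < 35836 is false
  self-employed: no → false
  credit score < 680: 807 < 680 is false
  months employed < 38 months: 108 < 38 is false
  bankruptcies on record ≥ 0: 3 ≥ 0 is true
  annual income ≥ 108957 USD: 245531 ≥ 108957 is true
  NOT citizen or permanent resident: yes → false
  debt-to-income ratio ≥ 52%: 53.9 ≥ 52 is true
  cash reserves ≤ 0 months: 13 ≤ 0 is false
  requested loan amount ≤ 313448 USD: 581059 ≤ 313448 is false
Combine:
[1.1.1] true OR false OR false = true
[1.1.2.1] false OR false OR false = false
[1.1.2] NOT false = true
[1.1.3.1] true AND true = true
[1.1.3] NOT true = false
[1.1.4.1] false → true (antecedent false ⇒ implication holds) = true
[1.1.4.2] exactly-one(false, false) = false
[1.1.4] exactly-one(true, false) = true
[1.1] true AND true AND false AND true = false
[1] NOT false = true
[root] NOT true = false
Overall: false → denied

Denied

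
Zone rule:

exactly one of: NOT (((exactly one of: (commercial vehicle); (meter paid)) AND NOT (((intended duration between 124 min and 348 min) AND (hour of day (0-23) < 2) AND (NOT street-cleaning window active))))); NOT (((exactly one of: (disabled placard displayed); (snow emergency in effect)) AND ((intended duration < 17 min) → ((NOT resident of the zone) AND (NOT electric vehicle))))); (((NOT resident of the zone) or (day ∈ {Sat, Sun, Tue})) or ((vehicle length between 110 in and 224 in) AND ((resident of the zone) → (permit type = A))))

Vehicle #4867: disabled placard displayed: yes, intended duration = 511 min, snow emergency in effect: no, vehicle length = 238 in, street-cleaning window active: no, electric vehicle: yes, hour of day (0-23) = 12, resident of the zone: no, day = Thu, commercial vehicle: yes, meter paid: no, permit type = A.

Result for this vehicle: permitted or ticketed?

Permitted

Atomic conditions:
  commercial vehicle: yes → true
  meter paid: no → false
  intended duration between 124 min and 348 min: 511 in [124, 348] is false
  hour of day (0-23) < 2: 12 < 2 is false
  NOT street-cleaning window active: no → true
  disabled placard displayed: yes → true
  snow emergency in effect: no → false
  intended duration < 17 min: 511 < 17 is false
  NOT resident of the zone: no → true
  NOT electric vehicle: yes → false
  day ∈ {Sat, Sun, Tue}: Thu is not in the set → false
  vehicle length between 110 in and 224 in: 238 in [110, 224] is false
  resident of the zone: no → false
  permit type = A: A == A is true
Combine:
[1.1.1] exactly-one(true, false) = true
[1.1.2.1] false AND false AND true = false
[1.1.2] NOT false = true
[1.1] true AND true = true
[1] NOT true = false
[2.1.1] exactly-one(true, false) = true
[2.1.2.2] true AND false = false
[2.1.2] false → false (antecedent false ⇒ implication holds) = true
[2.1] true AND true = true
[2] NOT true = false
[3.1] true OR false = true
[3.2.2] false → true (antecedent false ⇒ implication holds) = true
[3.2] false AND true = false
[3] true OR false = true
[root] exactly-one(false, false, true) = true
Overall: true → permitted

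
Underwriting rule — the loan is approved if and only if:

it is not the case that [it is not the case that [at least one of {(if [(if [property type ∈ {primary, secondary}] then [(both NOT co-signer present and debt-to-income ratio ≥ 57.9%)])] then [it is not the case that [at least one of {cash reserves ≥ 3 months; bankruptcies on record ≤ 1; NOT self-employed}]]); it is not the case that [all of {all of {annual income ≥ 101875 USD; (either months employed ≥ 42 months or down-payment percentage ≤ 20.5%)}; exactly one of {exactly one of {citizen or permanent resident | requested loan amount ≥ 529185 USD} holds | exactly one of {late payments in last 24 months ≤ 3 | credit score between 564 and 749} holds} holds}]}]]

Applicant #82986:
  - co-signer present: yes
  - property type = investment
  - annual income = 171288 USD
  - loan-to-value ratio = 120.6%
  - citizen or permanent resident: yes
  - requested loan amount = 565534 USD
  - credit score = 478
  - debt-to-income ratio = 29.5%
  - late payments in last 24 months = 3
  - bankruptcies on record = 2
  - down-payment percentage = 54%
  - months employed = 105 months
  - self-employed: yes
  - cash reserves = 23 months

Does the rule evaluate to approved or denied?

Denied

Atomic conditions:
  property type ∈ {primary, secondary}: investment is not in the set → false
  NOT co-signer present: yes → false
  debt-to-income ratio ≥ 57.9%: 29.5 ≥ 57.9 is false
  cash reserves ≥ 3 months: 23 ≥ 3 is true
  bankruptcies on record ≤ 1: 2 ≤ 1 is false
  NOT self-employed: yes → false
  annual income ≥ 101875 USD: 171288 ≥ 101875 is true
  months employed ≥ 42 months: 105 ≥ 42 is true
  down-payment percentage ≤ 20.5%: 54 ≤ 20.5 is false
  citizen or permanent resident: yes → true
  requested loan amount ≥ 529185 USD: 565534 ≥ 529185 is true
  late payments in last 24 months ≤ 3: 3 ≤ 3 is true
  credit score between 564 and 749: 478 in [564, 749] is false
Combine:
[1.1.1.1.2] false AND false = false
[1.1.1.1] false → false (antecedent false ⇒ implication holds) = true
[1.1.1.2.1] true OR false OR false = true
[1.1.1.2] NOT true = false
[1.1.1] true → false = false
[1.1.2.1.1.2] true OR false = true
[1.1.2.1.1] true AND true = true
[1.1.2.1.2.1] exactly-one(true, true) = false
[1.1.2.1.2.2] exactly-one(true, false) = true
[1.1.2.1.2] exactly-one(false, true) = true
[1.1.2.1] true AND true = true
[1.1.2] NOT true = false
[1.1] false OR false = false
[1] NOT false = true
[root] NOT true = false
Overall: false → denied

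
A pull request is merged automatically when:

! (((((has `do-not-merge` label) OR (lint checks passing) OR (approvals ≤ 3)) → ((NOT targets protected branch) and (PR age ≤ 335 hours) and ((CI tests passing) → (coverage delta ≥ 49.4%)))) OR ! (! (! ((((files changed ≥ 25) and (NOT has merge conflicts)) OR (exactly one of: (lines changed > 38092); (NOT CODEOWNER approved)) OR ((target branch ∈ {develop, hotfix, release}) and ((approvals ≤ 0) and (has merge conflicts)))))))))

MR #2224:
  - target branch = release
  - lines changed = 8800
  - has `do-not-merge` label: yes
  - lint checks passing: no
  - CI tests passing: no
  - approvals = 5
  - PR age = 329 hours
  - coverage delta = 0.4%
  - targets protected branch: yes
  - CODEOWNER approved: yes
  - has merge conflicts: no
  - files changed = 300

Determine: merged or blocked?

Merged

Atomic conditions:
  has `do-not-merge` label: yes → true
  lint checks passing: no → false
  approvals ≤ 3: 5 ≤ 3 is false
  NOT targets protected branch: yes → false
  PR age ≤ 335 hours: 329 ≤ 335 is true
  CI tests passing: no → false
  coverage delta ≥ 49.4%: 0.4 ≥ 49.4 is false
  files changed ≥ 25: 300 ≥ 25 is true
  NOT has merge conflicts: no → true
  lines changed > 38092: 8800 > 38092 is false
  NOT CODEOWNER approved: yes → false
  target branch ∈ {develop, hotfix, release}: release is in the set → true
  approvals ≤ 0: 5 ≤ 0 is false
  has merge conflicts: no → false
Combine:
[1.1.1] true OR false OR false = true
[1.1.2.3] false → false (antecedent false ⇒ implication holds) = true
[1.1.2] false AND true AND true = false
[1.1] true → false = false
[1.2.1.1.1.1] true AND true = true
[1.2.1.1.1.2] exactly-one(false, false) = false
[1.2.1.1.1.3.2] false AND false = false
[1.2.1.1.1.3] true AND false = false
[1.2.1.1.1] true OR false OR false = true
[1.2.1.1] NOT true = false
[1.2.1] NOT false = true
[1.2] NOT true = false
[1] false OR false = false
[root] NOT false = true
Overall: true → merged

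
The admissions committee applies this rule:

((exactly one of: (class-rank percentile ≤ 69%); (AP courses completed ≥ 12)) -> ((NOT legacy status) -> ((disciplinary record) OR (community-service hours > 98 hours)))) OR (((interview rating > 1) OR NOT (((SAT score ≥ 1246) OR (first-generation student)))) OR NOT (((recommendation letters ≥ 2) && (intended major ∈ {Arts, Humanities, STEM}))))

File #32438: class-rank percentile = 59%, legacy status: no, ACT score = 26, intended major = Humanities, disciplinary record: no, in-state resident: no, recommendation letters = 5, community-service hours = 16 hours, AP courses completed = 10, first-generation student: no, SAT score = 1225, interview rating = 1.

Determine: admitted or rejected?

Atomic conditions:
  class-rank percentile ≤ 69%: 59 ≤ 69 is true
  AP courses completed ≥ 12: 10 ≥ 12 is false
  NOT legacy status: no → true
  disciplinary record: no → false
  community-service hours > 98 hours: 16 > 98 is false
  interview rating > 1: 1 > 1 is false
  SAT score ≥ 1246: 1225 ≥ 1246 is false
  first-generation student: no → false
  recommendation letters ≥ 2: 5 ≥ 2 is true
  intended major ∈ {Arts, Humanities, STEM}: Humanities is in the set → true
Combine:
[1.1] exactly-one(true, false) = true
[1.2.2] false OR false = false
[1.2] true → false = false
[1] true → false = false
[2.1.2.1] false OR false = false
[2.1.2] NOT false = true
[2.1] false OR true = true
[2.2.1] true AND true = true
[2.2] NOT true = false
[2] true OR false = true
[root] false OR true = true
Overall: true → admitted

Admitted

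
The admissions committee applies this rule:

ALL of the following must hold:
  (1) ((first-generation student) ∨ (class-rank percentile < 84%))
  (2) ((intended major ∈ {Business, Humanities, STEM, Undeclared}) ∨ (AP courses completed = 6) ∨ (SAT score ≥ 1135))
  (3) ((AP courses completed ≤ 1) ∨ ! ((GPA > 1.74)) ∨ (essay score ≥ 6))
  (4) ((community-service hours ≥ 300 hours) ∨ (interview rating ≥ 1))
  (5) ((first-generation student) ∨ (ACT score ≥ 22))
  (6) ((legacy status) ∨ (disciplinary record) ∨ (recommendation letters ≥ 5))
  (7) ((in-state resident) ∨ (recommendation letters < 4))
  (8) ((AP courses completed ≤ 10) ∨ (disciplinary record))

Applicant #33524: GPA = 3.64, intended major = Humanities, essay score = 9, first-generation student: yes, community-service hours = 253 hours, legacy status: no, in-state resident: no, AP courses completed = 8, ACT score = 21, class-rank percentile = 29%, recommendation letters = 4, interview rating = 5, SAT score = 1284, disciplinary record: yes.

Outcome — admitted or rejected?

Atomic conditions:
  first-generation student: yes → true
  class-rank percentile < 84%: 29 < 84 is true
  intended major ∈ {Business, Humanities, STEM, Undeclared}: Humanities is in the set → true
  AP courses completed = 6: 8 == 6 is false
  SAT score ≥ 1135: 1284 ≥ 1135 is true
  AP courses completed ≤ 1: 8 ≤ 1 is false
  GPA > 1.74: 3.64 > 1.74 is true
  essay score ≥ 6: 9 ≥ 6 is true
  community-service hours ≥ 300 hours: 253 ≥ 300 is false
  interview rating ≥ 1: 5 ≥ 1 is true
  ACT score ≥ 22: 21 ≥ 22 is false
  legacy status: no → false
  disciplinary record: yes → true
  recommendation letters ≥ 5: 4 ≥ 5 is false
  in-state resident: no → false
  recommendation letters < 4: 4 < 4 is false
  AP courses completed ≤ 10: 8 ≤ 10 is true
Combine:
[1] true OR true = true
[2] true OR false OR true = true
[3.2] NOT true = false
[3] false OR false OR true = true
[4] false OR true = true
[5] true OR false = true
[6] false OR true OR false = true
[7] false OR false = false
[8] true OR true = true
[root] true AND true AND true AND true AND true AND true AND false AND true = false
Overall: false → rejected

Rejected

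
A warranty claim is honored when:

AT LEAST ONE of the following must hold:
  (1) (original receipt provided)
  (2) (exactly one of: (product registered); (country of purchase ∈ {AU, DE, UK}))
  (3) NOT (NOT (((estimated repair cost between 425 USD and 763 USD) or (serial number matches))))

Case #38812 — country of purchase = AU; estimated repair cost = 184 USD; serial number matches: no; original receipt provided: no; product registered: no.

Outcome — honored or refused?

Honored

Atomic conditions:
  original receipt provided: no → false
  product registered: no → false
  country of purchase ∈ {AU, DE, UK}: AU is in the set → true
  estimated repair cost between 425 USD and 763 USD: 184 in [425, 763] is false
  serial number matches: no → false
Combine:
[2] exactly-one(false, true) = true
[3.1.1] false OR false = false
[3.1] NOT false = true
[3] NOT true = false
[root] false OR true OR false = true
Overall: true → honored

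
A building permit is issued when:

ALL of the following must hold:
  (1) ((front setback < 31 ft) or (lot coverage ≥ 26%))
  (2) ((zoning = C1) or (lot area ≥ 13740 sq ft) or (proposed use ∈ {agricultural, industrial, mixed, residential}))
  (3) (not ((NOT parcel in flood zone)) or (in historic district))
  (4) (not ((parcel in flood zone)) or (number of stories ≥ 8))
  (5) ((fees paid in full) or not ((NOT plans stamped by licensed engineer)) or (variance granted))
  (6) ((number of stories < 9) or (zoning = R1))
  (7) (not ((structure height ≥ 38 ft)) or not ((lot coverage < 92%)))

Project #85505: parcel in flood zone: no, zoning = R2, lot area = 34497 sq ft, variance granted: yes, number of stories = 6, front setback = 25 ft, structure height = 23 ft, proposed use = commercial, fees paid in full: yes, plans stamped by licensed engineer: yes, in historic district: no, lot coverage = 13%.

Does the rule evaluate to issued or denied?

Denied

Atomic conditions:
  front setback < 31 ft: 25 < 31 is true
  lot coverage ≥ 26%: 13 ≥ 26 is false
  zoning = C1: R2 == C1 is false
  lot area ≥ 13740 sq ft: 34497 ≥ 13740 is true
  proposed use ∈ {agricultural, industrial, mixed, residential}: commercial is not in the set → false
  NOT parcel in flood zone: no → true
  in historic district: no → false
  parcel in flood zone: no → false
  number of stories ≥ 8: 6 ≥ 8 is false
  fees paid in full: yes → true
  NOT plans stamped by licensed engineer: yes → false
  variance granted: yes → true
  number of stories < 9: 6 < 9 is true
  zoning = R1: R2 == R1 is false
  structure height ≥ 38 ft: 23 ≥ 38 is false
  lot coverage < 92%: 13 < 92 is true
Combine:
[1] true OR false = true
[2] false OR true OR false = true
[3.1] NOT true = false
[3] false OR false = false
[4.1] NOT false = true
[4] true OR false = true
[5.2] NOT false = true
[5] true OR true OR true = true
[6] true OR false = true
[7.1] NOT false = true
[7.2] NOT true = false
[7] true OR false = true
[root] true AND true AND false AND true AND true AND true AND true = false
Overall: false → denied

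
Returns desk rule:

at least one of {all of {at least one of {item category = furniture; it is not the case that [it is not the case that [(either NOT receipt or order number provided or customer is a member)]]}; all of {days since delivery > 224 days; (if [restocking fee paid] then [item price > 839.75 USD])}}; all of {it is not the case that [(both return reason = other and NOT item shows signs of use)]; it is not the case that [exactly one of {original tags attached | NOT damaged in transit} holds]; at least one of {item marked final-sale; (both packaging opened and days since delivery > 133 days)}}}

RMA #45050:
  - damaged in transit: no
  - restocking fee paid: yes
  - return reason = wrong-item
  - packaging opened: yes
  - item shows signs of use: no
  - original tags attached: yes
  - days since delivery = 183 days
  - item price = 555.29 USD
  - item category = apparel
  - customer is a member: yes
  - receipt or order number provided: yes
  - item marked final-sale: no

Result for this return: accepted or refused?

Accepted

Atomic conditions:
  item category = furniture: apparel == furniture is false
  NOT receipt or order number provided: yes → false
  customer is a member: yes → true
  days since delivery > 224 days: 183 > 224 is false
  restocking fee paid: yes → true
  item price > 839.75 USD: 555.29 > 839.75 is false
  return reason = other: wrong-item == other is false
  NOT item shows signs of use: no → true
  original tags attached: yes → true
  NOT damaged in transit: no → true
  item marked final-sale: no → false
  packaging opened: yes → true
  days since delivery > 133 days: 183 > 133 is true
Combine:
[1.1.2.1.1] false OR true = true
[1.1.2.1] NOT true = false
[1.1.2] NOT false = true
[1.1] false OR true = true
[1.2.2] true → false = false
[1.2] false AND false = false
[1] true AND false = false
[2.1.1] false AND true = false
[2.1] NOT false = true
[2.2.1] exactly-one(true, true) = false
[2.2] NOT false = true
[2.3.2] true AND true = true
[2.3] false OR true = true
[2] true AND true AND true = true
[root] false OR true = true
Overall: true → accepted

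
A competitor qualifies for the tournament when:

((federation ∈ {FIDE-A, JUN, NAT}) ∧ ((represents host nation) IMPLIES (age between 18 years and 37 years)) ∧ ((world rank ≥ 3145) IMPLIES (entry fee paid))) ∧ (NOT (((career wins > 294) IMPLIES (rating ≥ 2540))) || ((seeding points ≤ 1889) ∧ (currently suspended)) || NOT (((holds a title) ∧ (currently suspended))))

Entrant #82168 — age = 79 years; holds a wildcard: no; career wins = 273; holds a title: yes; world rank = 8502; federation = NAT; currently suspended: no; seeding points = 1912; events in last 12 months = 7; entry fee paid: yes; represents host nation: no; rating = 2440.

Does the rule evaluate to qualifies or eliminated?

Qualifies

Atomic conditions:
  federation ∈ {FIDE-A, JUN, NAT}: NAT is in the set → true
  represents host nation: no → false
  age between 18 years and 37 years: 79 in [18, 37] is false
  world rank ≥ 3145: 8502 ≥ 3145 is true
  entry fee paid: yes → true
  career wins > 294: 273 > 294 is false
  rating ≥ 2540: 2440 ≥ 2540 is false
  seeding points ≤ 1889: 1912 ≤ 1889 is false
  currently suspended: no → false
  holds a title: yes → true
Combine:
[1.2] false → false (antecedent false ⇒ implication holds) = true
[1.3] true → true = true
[1] true AND true AND true = true
[2.1.1] false → false (antecedent false ⇒ implication holds) = true
[2.1] NOT true = false
[2.2] false AND false = false
[2.3.1] true AND false = false
[2.3] NOT false = true
[2] false OR false OR true = true
[root] true AND true = true
Overall: true → qualifies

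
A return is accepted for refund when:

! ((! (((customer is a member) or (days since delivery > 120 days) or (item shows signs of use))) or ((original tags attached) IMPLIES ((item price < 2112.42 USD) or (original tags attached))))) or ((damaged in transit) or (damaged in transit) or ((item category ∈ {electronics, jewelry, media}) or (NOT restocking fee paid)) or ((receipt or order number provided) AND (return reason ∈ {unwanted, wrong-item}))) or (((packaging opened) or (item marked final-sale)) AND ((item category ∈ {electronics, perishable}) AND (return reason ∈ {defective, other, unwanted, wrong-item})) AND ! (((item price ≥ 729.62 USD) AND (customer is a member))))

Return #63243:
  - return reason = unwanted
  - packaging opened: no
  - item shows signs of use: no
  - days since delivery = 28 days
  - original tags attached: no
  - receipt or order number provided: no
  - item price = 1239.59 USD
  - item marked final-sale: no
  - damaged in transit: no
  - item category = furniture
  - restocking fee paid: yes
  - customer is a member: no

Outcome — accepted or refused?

Refused

Atomic conditions:
  customer is a member: no → false
  days since delivery > 120 days: 28 > 120 is false
  item shows signs of use: no → false
  original tags attached: no → false
  item price < 2112.42 USD: 1239.59 < 2112.42 is true
  damaged in transit: no → false
  item category ∈ {electronics, jewelry, media}: furniture is not in the set → false
  NOT restocking fee paid: yes → false
  receipt or order number provided: no → false
  return reason ∈ {unwanted, wrong-item}: unwanted is in the set → true
  packaging opened: no → false
  item marked final-sale: no → false
  item category ∈ {electronics, perishable}: furniture is not in the set → false
  return reason ∈ {defective, other, unwanted, wrong-item}: unwanted is in the set → true
  item price ≥ 729.62 USD: 1239.59 ≥ 729.62 is true
Combine:
[1.1.1.1] false OR false OR false = false
[1.1.1] NOT false = true
[1.1.2.2] true OR false = true
[1.1.2] false → true (antecedent false ⇒ implication holds) = true
[1.1] true OR true = true
[1] NOT true = false
[2.3] false OR false = false
[2.4] false AND true = false
[2] false OR false OR false OR false = false
[3.1] false OR false = false
[3.2] false AND true = false
[3.3.1] true AND false = false
[3.3] NOT false = true
[3] false AND false AND true = false
[root] false OR false OR false = false
Overall: false → refused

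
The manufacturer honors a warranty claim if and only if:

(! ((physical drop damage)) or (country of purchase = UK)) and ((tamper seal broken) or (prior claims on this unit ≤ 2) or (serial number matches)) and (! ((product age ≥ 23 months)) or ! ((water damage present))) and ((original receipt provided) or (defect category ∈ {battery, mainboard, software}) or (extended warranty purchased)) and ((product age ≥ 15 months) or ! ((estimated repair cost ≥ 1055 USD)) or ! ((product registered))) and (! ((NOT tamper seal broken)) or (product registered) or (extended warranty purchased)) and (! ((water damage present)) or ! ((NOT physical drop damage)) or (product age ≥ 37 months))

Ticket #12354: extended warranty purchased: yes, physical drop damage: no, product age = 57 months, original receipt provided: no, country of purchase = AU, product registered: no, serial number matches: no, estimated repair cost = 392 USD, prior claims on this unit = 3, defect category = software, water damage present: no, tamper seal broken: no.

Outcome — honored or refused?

Refused

Atomic conditions:
  physical drop damage: no → false
  country of purchase = UK: AU == UK is false
  tamper seal broken: no → false
  prior claims on this unit ≤ 2: 3 ≤ 2 is false
  serial number matches: no → false
  product age ≥ 23 months: 57 ≥ 23 is true
  water damage present: no → false
  original receipt provided: no → false
  defect category ∈ {battery, mainboard, software}: software is in the set → true
  extended warranty purchased: yes → true
  product age ≥ 15 months: 57 ≥ 15 is true
  estimated repair cost ≥ 1055 USD: 392 ≥ 1055 is false
  product registered: no → false
  NOT tamper seal broken: no → true
  NOT physical drop damage: no → true
  product age ≥ 37 months: 57 ≥ 37 is true
Combine:
[1.1] NOT false = true
[1] true OR false = true
[2] false OR false OR false = false
[3.1] NOT true = false
[3.2] NOT false = true
[3] false OR true = true
[4] false OR true OR true = true
[5.2] NOT false = true
[5.3] NOT false = true
[5] true OR true OR true = true
[6.1] NOT true = false
[6] false OR false OR true = true
[7.1] NOT false = true
[7.2] NOT true = false
[7] true OR false OR true = true
[root] true AND false AND true AND true AND true AND true AND true = false
Overall: false → refused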